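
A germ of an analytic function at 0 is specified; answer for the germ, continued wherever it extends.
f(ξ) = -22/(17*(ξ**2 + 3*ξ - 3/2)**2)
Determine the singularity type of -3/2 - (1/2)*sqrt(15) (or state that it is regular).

The denominator factor ξ**2 + 3*ξ - 3/2 vanishes at -3/2 - (1/2)*sqrt(15) and appears to the power 2; the numerator there equals -22/17, nonzero, and no other factor vanishes.
Hence a pole whose order is the multiplicity, 2.

The point is a pole of order 2.


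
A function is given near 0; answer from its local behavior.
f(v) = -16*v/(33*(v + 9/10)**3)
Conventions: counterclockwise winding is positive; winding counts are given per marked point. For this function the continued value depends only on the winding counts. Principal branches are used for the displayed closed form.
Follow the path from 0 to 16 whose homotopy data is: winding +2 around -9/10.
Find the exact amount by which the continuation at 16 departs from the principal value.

The function is rational, hence single-valued: continuing it around any pole returns the same value, so the difference is 0.

Continued minus principal equals 0.


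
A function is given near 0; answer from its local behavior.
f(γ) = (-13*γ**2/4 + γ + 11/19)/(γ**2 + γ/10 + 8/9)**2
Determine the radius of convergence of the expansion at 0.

Denominator factor (γ**2 + γ/10 + 8/9)^2: discriminant -3191/900, complex-conjugate roots (-1/20) + ((1/60)*sqrt(3191))*i and (-1/20) - ((1/60)*sqrt(3191))*i; poles of order 2, moduli (2/3)*sqrt(2) and (2/3)*sqrt(2).
The radius of convergence is the smallest modulus among the singular points: (2/3)*sqrt(2).

The radius of convergence is (2/3)*sqrt(2).


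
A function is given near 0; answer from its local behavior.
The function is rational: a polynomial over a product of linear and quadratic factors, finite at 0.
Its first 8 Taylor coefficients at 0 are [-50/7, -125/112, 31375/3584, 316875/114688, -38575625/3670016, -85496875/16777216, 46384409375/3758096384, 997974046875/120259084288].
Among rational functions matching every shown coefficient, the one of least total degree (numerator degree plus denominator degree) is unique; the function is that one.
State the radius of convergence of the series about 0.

No rational of total degree below 2 reproduces all 8 coefficients; solving the [0/2] Pade equations on them gives f(ε) = -40/(7*(ε**2 - ε/8 + 4/5)), whose expansion matches every shown term.
Denominator factor (ε**2 - ε/8 + 4/5): discriminant -1019/320, complex-conjugate roots (1/16) + ((1/80)*sqrt(5095))*i and (1/16) - ((1/80)*sqrt(5095))*i; poles of order 1, moduli (2/5)*sqrt(5) and (2/5)*sqrt(5).
The radius of convergence is the smallest modulus among the singular points: (2/5)*sqrt(5).

The radius of convergence is (2/5)*sqrt(5).


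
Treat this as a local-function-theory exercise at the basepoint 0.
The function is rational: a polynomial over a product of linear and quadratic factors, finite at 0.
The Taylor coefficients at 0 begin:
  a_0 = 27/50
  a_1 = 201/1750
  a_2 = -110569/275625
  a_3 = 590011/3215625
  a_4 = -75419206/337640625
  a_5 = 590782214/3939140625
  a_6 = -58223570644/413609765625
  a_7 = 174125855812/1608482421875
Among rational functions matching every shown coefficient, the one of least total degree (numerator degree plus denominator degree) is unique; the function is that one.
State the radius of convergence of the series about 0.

No rational of total degree below 4 reproduces all 8 coefficients; solving the [2/2] Pade equations on them gives f(k) = (13*k**2/9 - 3*k/4 - 27/20)/(k**2 - 6*k/7 - 5/2), whose expansion matches every shown term.
Denominator factor (k**2 - 6*k/7 - 5/2): discriminant 526/49, real irrational roots 3/7 + (1/14)*sqrt(526) and 3/7 - (1/14)*sqrt(526); poles of order 1, moduli 3/7 + (1/14)*sqrt(526) and -3/7 + (1/14)*sqrt(526).
The radius of convergence is the smallest modulus among the singular points: -3/7 + (1/14)*sqrt(526).

The radius of convergence is -3/7 + (1/14)*sqrt(526).


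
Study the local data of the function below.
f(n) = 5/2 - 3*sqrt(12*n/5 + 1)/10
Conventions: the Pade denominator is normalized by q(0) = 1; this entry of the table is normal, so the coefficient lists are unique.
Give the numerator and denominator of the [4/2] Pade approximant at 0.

The Pade approximant has numerator coefficients [11/5, 29/5, 363/125, -162/625, 81/3125]; denominator coefficients [1, 14/5, 42/25].

Taylor coefficients needed (expand at 0): a_0 = 11/5, a_1 = -9/25, a_2 = 27/125, a_3 = -162/625, a_4 = 243/625, a_5 = -10206/15625, a_6 = 91854/78125.
Write the denominator as Q(n) = 1 + q1*n + q2*n^2. Requiring Q*f - P = O(n^7) with deg P <= 4 kills the coefficients of n^5..n^6 in Q*f:
  n^5: a_5 + q1*a_4 + q2*a_3 = 0, i.e. -10206/15625 + (243/625)*q1 + (-162/625)*q2 = 0.
  n^6: a_6 + q1*a_5 + q2*a_4 = 0, i.e. 91854/78125 + (-10206/15625)*q1 + (243/625)*q2 = 0.
Solving this linear system: q1 = 14/5, q2 = 42/25.
The numerator is Q*f truncated at degree 4: P0 = a_0 = 11/5; P1 = a_1 + q1*a_0 = 29/5; P2 = a_2 + q1*a_1 + q2*a_0 = 363/125; P3 = a_3 + q1*a_2 + q2*a_1 = -162/625; P4 = a_4 + q1*a_3 + q2*a_2 = 81/3125.


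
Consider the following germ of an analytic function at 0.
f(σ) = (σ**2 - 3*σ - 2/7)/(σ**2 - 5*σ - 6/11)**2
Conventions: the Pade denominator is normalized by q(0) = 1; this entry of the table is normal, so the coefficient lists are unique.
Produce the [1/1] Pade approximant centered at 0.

The Pade approximant has numerator coefficients [-121/126, 3509/17766]; denominator coefficients [1, 717/94].

Taylor coefficients needed (expand at 0): a_0 = -121/126, a_1 = 5687/756, a_2 = -28919/504.
Write the denominator as Q(σ) = 1 + q1*σ. Requiring Q*f - P = O(σ^3) with deg P <= 1 kills the coefficients of σ^2..σ^2 in Q*f:
  σ^2: a_2 + q1*a_1 = 0, i.e. -28919/504 + (5687/756)*q1 = 0.
Solving this linear system: q1 = 717/94.
The numerator is Q*f truncated at degree 1: P0 = a_0 = -121/126; P1 = a_1 + q1*a_0 = 3509/17766.


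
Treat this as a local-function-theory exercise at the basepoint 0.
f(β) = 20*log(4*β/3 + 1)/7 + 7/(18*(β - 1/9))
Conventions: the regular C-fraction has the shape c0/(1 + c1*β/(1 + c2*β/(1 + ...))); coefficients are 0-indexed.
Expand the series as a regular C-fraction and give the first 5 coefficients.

The regular C-fraction coefficients are [-7/2, -1163/147, -413440/170961, 163786469/27046728, -28481892097/7066823976].

Taylor coefficients (expand at 0): a_0 = -7/2, a_1 = -1163/42, a_2 = -36041/126, a_3 = -2890841/1134, a_4 = -26043169/1134.
c0 = a_0 = -7/2. Peel one level at a time: if S = 1 + c*β/S' with S'(0) = 1, then c is the β-coefficient of S and S' = c*β/(S - 1).
S_1 = c0/f = 1 + (-1163/147)*β + (-413440/21609)*β^2 + ...; c1 = -1163/147.
S_2 = c1*β/(S_1 - 1) = 1 + (-413440/170961)*β + (534812960/36519363)*β^2 + ...; c2 = -413440/170961.
S_3 = c2*β/(S_2 - 1) = 1 + (163786469/27046728)*β + (13200120241/540841536)*β^2 + ...; c3 = 163786469/27046728.
S_4 = c3*β/(S_3 - 1) = 1 + (-28481892097/7066823976)*β + ...; c4 = -28481892097/7066823976.


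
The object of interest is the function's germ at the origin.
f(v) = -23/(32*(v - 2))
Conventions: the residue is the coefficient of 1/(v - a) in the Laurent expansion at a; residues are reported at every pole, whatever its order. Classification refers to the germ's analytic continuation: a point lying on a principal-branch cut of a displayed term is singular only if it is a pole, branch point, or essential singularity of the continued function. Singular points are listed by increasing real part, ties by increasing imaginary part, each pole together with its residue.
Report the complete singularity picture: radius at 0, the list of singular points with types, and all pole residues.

Denominator factor (v - 2): pole of order 1 at 2, modulus 2.
The radius of convergence is the smallest modulus among the singular points: 2.
At the order-1 pole 2 set g(v) = (v - (2))*f(v) = -23/32.
Simple pole: residue = g(a) at a = 2, which is -23/32.

Radius of convergence at 0: 2.
At 2: a pole of order 1; residue -23/32.


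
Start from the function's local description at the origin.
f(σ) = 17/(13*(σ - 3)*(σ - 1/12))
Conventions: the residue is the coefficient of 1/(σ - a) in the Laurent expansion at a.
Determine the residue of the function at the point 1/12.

The residue is -204/455.

At the order-1 pole 1/12 set g(σ) = (σ - (1/12))*f(σ) = 17/(13*(σ - 3)).
Simple pole: residue = g(a) at a = 1/12, which is -204/455.


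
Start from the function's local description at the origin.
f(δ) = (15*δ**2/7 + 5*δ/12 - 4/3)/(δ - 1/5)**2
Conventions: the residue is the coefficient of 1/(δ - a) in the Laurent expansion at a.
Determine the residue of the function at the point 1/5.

The residue is 107/84.

At the order-2 pole 1/5 set g(δ) = (δ - (1/5))^2*f(δ) = 15*δ**2/7 + 5*δ/12 - 4/3.
Order-2 pole: residue = g'(a); g'(1/5) = 107/84, so the residue is 107/84.


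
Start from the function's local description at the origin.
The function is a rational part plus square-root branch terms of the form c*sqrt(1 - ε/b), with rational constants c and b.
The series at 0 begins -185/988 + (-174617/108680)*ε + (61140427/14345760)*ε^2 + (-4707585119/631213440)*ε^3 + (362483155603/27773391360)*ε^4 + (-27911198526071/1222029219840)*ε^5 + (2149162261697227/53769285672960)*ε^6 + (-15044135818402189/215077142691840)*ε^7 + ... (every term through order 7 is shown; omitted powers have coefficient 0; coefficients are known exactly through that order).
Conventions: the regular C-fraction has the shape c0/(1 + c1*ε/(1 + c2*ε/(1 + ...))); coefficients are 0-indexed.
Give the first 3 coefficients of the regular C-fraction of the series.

The regular C-fraction coefficients are [-185/988, -174617/20350, 239501475109/21320735700].

Taylor coefficients (read off): a_0 = -185/988, a_1 = -174617/108680, a_2 = 61140427/14345760.
c0 = a_0 = -185/988. Peel one level at a time: if S = 1 + c*ε/S' with S'(0) = 1, then c is the ε-coefficient of S and S' = c*ε/(S - 1).
S_1 = c0/f = 1 + (-174617/20350)*ε + (239501475109/2484735000)*ε^2 + ...; c1 = -174617/20350.
S_2 = c1*ε/(S_1 - 1) = 1 + (239501475109/21320735700)*ε + ...; c2 = 239501475109/21320735700.


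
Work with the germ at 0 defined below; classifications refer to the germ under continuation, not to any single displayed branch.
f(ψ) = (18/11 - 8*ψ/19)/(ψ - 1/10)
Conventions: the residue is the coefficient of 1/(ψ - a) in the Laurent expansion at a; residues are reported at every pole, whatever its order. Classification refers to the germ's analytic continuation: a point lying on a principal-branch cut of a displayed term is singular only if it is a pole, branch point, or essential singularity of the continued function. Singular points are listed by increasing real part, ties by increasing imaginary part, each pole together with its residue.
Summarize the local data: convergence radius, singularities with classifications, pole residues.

Radius of convergence at 0: 1/10.
At 1/10: a pole of order 1; residue 1666/1045.

Denominator factor (ψ - 1/10): pole of order 1 at 1/10, modulus 1/10.
The radius of convergence is the smallest modulus among the singular points: 1/10.
At the order-1 pole 1/10 set g(ψ) = (ψ - (1/10))*f(ψ) = 18/11 - 8*ψ/19.
Simple pole: residue = g(a) at a = 1/10, which is 1666/1045.


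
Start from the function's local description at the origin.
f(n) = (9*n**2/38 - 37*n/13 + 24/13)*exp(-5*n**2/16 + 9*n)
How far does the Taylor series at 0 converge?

The factor exp(-5*n**2/16 + 9*n) is entire and contributes no finite singular point.
The polynomial part has no poles.
No finite singular points: the Taylor series at 0 converges everywhere.

The radius of convergence is infinite.


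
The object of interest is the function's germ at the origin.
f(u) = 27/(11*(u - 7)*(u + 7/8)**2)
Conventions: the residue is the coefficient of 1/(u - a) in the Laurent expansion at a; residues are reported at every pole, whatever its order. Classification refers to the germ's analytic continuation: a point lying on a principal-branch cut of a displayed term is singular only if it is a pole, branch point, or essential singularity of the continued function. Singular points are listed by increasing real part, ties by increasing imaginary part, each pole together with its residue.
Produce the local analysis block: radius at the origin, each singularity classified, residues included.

Radius of convergence at 0: 7/8.
At -7/8: a pole of order 2; residue -64/1617.
At 7: a pole of order 1; residue 64/1617.

Denominator factor (u + 7/8)^2: pole of order 2 at -7/8, modulus 7/8.
Denominator factor (u - 7): pole of order 1 at 7, modulus 7.
The radius of convergence is the smallest modulus among the singular points: 7/8.
At the order-2 pole -7/8 set g(u) = (u - (-7/8))^2*f(u) = 27/(11*(u - 7)).
Order-2 pole: residue = g'(a); g'(-7/8) = -64/1617, so the residue is -64/1617.
At the order-1 pole 7 set g(u) = (u - (7))*f(u) = 27/(11*(u + 7/8)**2).
Simple pole: residue = g(a) at a = 7, which is 64/1617.
List the singular points by increasing real part (a conjugate pair: the negative imaginary part first).


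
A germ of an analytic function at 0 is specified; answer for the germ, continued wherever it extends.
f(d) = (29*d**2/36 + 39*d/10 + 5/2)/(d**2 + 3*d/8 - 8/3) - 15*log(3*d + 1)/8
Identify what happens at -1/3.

The term (-15/8)*log(1 - d/(-1/3)) has argument 1 - -1/3/(-1/3) = 0 at -1/3: a logarithmic (infinitely-sheeted) branch point; the remaining terms are analytic or single-valued there.

The point is a logarithmic branch point.


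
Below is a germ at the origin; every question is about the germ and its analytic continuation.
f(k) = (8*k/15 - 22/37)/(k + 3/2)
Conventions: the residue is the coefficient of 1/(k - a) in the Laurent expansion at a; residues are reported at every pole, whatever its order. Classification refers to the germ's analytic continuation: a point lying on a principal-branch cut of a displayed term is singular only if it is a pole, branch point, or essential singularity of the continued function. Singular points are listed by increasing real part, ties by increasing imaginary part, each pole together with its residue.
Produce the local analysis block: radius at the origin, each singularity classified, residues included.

Denominator factor (k + 3/2): pole of order 1 at -3/2, modulus 3/2.
The radius of convergence is the smallest modulus among the singular points: 3/2.
At the order-1 pole -3/2 set g(k) = (k - (-3/2))*f(k) = 8*k/15 - 22/37.
Simple pole: residue = g(a) at a = -3/2, which is -258/185.

Radius of convergence at 0: 3/2.
At -3/2: a pole of order 1; residue -258/185.


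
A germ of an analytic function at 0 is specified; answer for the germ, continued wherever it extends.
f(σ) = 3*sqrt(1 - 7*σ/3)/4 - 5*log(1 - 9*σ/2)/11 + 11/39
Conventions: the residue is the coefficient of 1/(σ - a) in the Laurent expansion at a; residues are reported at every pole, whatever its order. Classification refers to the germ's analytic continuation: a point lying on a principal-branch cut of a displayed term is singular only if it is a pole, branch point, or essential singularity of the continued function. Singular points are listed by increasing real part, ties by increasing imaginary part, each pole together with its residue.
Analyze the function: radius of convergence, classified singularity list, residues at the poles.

Radius of convergence at 0: 2/9.
At 2/9: a logarithmic branch point.
At 3/7: an algebraic (square-root) branch point.

Branch term (-5/11)*log(1 - σ/(2/9)): its argument vanishes at σ = 2/9, a logarithmic branch point, modulus 2/9.
Branch term (3/4)*sqrt(1 - σ/(3/7)): its argument vanishes at σ = 3/7, a square-root branch point, modulus 3/7.
The radius of convergence is the smallest modulus among the singular points: 2/9.
List the singular points by increasing real part (a conjugate pair: the negative imaginary part first).


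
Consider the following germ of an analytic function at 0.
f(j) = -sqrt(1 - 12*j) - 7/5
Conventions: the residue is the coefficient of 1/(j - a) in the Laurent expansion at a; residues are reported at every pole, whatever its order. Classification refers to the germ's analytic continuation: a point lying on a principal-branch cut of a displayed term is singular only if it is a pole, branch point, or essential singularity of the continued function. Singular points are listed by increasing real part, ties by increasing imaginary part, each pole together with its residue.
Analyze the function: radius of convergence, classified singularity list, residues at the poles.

Branch term (-1)*sqrt(1 - j/(1/12)): its argument vanishes at j = 1/12, a square-root branch point, modulus 1/12.
The radius of convergence is the smallest modulus among the singular points: 1/12.

Radius of convergence at 0: 1/12.
At 1/12: an algebraic (square-root) branch point.


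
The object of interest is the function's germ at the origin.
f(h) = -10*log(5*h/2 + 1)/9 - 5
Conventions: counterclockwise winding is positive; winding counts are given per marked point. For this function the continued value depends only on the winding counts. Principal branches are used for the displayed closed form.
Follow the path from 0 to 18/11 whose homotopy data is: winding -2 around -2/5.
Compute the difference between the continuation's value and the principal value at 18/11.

The rational part is single-valued and drops out of the difference; each branch term changes only by its own monodromy.
(-10/9)*log(1 - h/(-2/5)): each positive loop around -2/5 adds 2*pi*i to the log, so winding -2 contributes (-10/9)*(-2)*2*pi*i = (40/9)*pi*i.
Summing the contributions at h = 18/11 gives (40/9)*pi*i.

Continued minus principal equals (40/9)*pi*i.


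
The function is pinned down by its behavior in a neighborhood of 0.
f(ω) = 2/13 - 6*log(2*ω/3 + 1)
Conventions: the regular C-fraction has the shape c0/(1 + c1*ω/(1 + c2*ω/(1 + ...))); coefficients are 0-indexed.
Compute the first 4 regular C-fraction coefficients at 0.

Taylor coefficients (expand at 0): a_0 = 2/13, a_1 = -4, a_2 = 4/3, a_3 = -16/27.
c0 = a_0 = 2/13. Peel one level at a time: if S = 1 + c*ω/S' with S'(0) = 1, then c is the ω-coefficient of S and S' = c*ω/(S - 1).
S_1 = c0/f = 1 + (26)*ω + (2002/3)*ω^2 + ...; c1 = 26.
S_2 = c1*ω/(S_1 - 1) = 1 + (-77/3)*ω + (-1/27)*ω^2 + ...; c2 = -77/3.
S_3 = c2*ω/(S_2 - 1) = 1 + (-1/693)*ω + ...; c3 = -1/693.

The regular C-fraction coefficients are [2/13, 26, -77/3, -1/693].


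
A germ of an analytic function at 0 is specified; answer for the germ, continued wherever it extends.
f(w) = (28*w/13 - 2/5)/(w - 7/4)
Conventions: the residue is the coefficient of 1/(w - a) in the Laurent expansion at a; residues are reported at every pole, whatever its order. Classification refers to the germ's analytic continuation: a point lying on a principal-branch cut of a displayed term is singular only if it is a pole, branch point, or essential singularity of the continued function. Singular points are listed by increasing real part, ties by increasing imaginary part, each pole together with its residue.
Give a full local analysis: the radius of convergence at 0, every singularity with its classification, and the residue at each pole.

Radius of convergence at 0: 7/4.
At 7/4: a pole of order 1; residue 219/65.

Denominator factor (w - 7/4): pole of order 1 at 7/4, modulus 7/4.
The radius of convergence is the smallest modulus among the singular points: 7/4.
At the order-1 pole 7/4 set g(w) = (w - (7/4))*f(w) = 28*w/13 - 2/5.
Simple pole: residue = g(a) at a = 7/4, which is 219/65.


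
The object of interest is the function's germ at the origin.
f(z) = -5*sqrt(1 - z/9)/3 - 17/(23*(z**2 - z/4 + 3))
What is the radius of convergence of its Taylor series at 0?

The radius of convergence is sqrt(3).

Denominator factor (z**2 - z/4 + 3): discriminant -191/16, complex-conjugate roots (1/8) + ((1/8)*sqrt(191))*i and (1/8) - ((1/8)*sqrt(191))*i; poles of order 1, moduli sqrt(3) and sqrt(3).
Branch term (-5/3)*sqrt(1 - z/(9)): its argument vanishes at z = 9, a square-root branch point, modulus 9.
The radius of convergence is the smallest modulus among the singular points: sqrt(3).


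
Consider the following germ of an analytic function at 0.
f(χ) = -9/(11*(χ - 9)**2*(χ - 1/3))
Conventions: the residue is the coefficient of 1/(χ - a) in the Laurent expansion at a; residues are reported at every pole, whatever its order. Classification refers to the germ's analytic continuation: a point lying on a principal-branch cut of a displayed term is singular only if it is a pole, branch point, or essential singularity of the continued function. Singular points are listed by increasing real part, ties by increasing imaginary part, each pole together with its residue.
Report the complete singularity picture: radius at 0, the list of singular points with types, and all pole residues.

Radius of convergence at 0: 1/3.
At 1/3: a pole of order 1; residue -81/7436.
At 9: a pole of order 2; residue 81/7436.

Denominator factor (χ - 1/3): pole of order 1 at 1/3, modulus 1/3.
Denominator factor (χ - 9)^2: pole of order 2 at 9, modulus 9.
The radius of convergence is the smallest modulus among the singular points: 1/3.
At the order-1 pole 1/3 set g(χ) = (χ - (1/3))*f(χ) = -9/(11*(χ - 9)**2).
Simple pole: residue = g(a) at a = 1/3, which is -81/7436.
At the order-2 pole 9 set g(χ) = (χ - (9))^2*f(χ) = -9/(11*(χ - 1/3)).
Order-2 pole: residue = g'(a); g'(9) = 81/7436, so the residue is 81/7436.
List the singular points by increasing real part (a conjugate pair: the negative imaginary part first).


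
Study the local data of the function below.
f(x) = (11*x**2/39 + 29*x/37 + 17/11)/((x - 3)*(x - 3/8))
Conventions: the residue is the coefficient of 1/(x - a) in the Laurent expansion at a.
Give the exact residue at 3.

At the order-1 pole 3 set g(x) = (x - (3))*f(x) = (11*x**2/39 + 29*x/37 + 17/11)/(x - 3/8).
Simple pole: residue = g(a) at a = 3, which is 272392/111111.

The residue is 272392/111111.


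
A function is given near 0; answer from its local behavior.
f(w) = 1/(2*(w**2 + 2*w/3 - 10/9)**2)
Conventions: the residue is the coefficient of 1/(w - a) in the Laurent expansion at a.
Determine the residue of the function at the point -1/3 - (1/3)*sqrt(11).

The residue is (27/968)*sqrt(11).

The factor w**2 + 2*w/3 - 10/9 splits as (w - a)(w - a') with a = -1/3 - (1/3)*sqrt(11), a' = -1/3 + (1/3)*sqrt(11). At the order-2 pole a set g(w) = (w - a)^2*f(w) = [1/2] / (w - a')^2.
Order-2 pole: residue = g'(a); g'(-1/3 - (1/3)*sqrt(11)) = (27/968)*sqrt(11), so the residue is (27/968)*sqrt(11).


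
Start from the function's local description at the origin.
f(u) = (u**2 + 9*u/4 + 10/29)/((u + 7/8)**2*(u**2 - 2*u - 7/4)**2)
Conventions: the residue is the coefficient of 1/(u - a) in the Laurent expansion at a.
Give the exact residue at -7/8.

At the order-2 pole -7/8 set g(u) = (u - (-7/8))^2*f(u) = (u**2 + 9*u/4 + 10/29)/(u**2 - 2*u - 7/4)**2.
Order-2 pole: residue = g'(a); g'(-7/8) = -46026752/3411821, so the residue is -46026752/3411821.

The residue is -46026752/3411821.


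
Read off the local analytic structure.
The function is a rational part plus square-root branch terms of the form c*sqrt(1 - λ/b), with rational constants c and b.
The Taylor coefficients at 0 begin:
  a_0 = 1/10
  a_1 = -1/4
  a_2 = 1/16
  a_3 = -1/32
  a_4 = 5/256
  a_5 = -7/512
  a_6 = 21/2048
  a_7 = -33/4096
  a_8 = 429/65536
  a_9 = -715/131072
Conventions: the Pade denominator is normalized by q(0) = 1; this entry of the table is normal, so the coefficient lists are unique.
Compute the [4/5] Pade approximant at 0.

Taylor coefficients needed (read off): a_0 = 1/10, a_1 = -1/4, a_2 = 1/16, a_3 = -1/32, a_4 = 5/256, a_5 = -7/512, a_6 = 21/2048, a_7 = -33/4096, a_8 = 429/65536, a_9 = -715/131072.
Write the denominator as Q(λ) = 1 + q1*λ + q2*λ^2 + q3*λ^3 + q4*λ^4 + q5*λ^5. Requiring Q*f - P = O(λ^10) with deg P <= 4 kills the coefficients of λ^5..λ^9 in Q*f:
  λ^5: a_5 + q1*a_4 + q2*a_3 + q3*a_2 + q4*a_1 + q5*a_0 = 0, i.e. -7/512 + (5/256)*q1 + (-1/32)*q2 + (1/16)*q3 + (-1/4)*q4 + (1/10)*q5 = 0.
  λ^6: a_6 + q1*a_5 + q2*a_4 + q3*a_3 + q4*a_2 + q5*a_1 = 0, i.e. 21/2048 + (-7/512)*q1 + (5/256)*q2 + (-1/32)*q3 + (1/16)*q4 + (-1/4)*q5 = 0.
  λ^7: a_7 + q1*a_6 + q2*a_5 + q3*a_4 + q4*a_3 + q5*a_2 = 0, i.e. -33/4096 + (21/2048)*q1 + (-7/512)*q2 + (5/256)*q3 + (-1/32)*q4 + (1/16)*q5 = 0.
  λ^8: a_8 + q1*a_7 + q2*a_6 + q3*a_5 + q4*a_4 + q5*a_3 = 0, i.e. 429/65536 + (-33/4096)*q1 + (21/2048)*q2 + (-7/512)*q3 + (5/256)*q4 + (-1/32)*q5 = 0.
  λ^9: a_9 + q1*a_8 + q2*a_7 + q3*a_6 + q4*a_5 + q5*a_4 = 0, i.e. -715/131072 + (429/65536)*q1 + (-33/4096)*q2 + (21/2048)*q3 + (-7/512)*q4 + (5/256)*q5 = 0.
Solving this linear system: q1 = 151/78, q2 = 749/624, q3 = 105/416, q4 = 95/9984, q5 = -5/19968.
The numerator is Q*f truncated at degree 4: P0 = a_0 = 1/10; P1 = a_1 + q1*a_0 = -11/195; P2 = a_2 + q1*a_1 + q2*a_0 = -627/2080; P3 = a_3 + q1*a_2 + q2*a_1 + q3*a_0 = -77/416; P4 = a_4 + q1*a_3 + q2*a_2 + q3*a_1 + q4*a_0 = -187/6656.

The Pade approximant has numerator coefficients [1/10, -11/195, -627/2080, -77/416, -187/6656]; denominator coefficients [1, 151/78, 749/624, 105/416, 95/9984, -5/19968].


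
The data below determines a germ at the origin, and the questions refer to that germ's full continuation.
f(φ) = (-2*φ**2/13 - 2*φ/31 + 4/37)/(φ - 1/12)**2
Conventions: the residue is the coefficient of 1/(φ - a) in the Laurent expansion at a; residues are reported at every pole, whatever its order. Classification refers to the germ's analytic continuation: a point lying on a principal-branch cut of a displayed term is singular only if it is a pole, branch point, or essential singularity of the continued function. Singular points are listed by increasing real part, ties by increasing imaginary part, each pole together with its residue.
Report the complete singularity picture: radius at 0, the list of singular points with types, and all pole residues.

Denominator factor (φ - 1/12)^2: pole of order 2 at 1/12, modulus 1/12.
The radius of convergence is the smallest modulus among the singular points: 1/12.
At the order-2 pole 1/12 set g(φ) = (φ - (1/12))^2*f(φ) = -2*φ**2/13 - 2*φ/31 + 4/37.
Order-2 pole: residue = g'(a); g'(1/12) = -109/1209, so the residue is -109/1209.

Radius of convergence at 0: 1/12.
At 1/12: a pole of order 2; residue -109/1209.


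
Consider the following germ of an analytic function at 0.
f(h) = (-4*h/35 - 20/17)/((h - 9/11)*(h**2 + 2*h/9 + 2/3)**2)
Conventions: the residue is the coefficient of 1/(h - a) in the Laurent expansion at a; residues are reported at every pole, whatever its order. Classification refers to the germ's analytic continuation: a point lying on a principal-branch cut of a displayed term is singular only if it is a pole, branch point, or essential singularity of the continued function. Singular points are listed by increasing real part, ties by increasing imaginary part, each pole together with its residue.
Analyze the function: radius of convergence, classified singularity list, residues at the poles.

Denominator factor (h**2 + 2*h/9 + 2/3)^2: discriminant -212/81, complex-conjugate roots (-1/9) + ((1/9)*sqrt(53))*i and (-1/9) - ((1/9)*sqrt(53))*i; poles of order 2, moduli (1/3)*sqrt(6) and (1/3)*sqrt(6).
Denominator factor (h - 9/11): pole of order 1 at 9/11, modulus 9/11.
The radius of convergence is the smallest modulus among the singular points: (1/3)*sqrt(6).
The factor h**2 + 2*h/9 + 2/3 splits as (h - a)(h - a') with a = (-1/9) - ((1/9)*sqrt(53))*i, a' = (-1/9) + ((1/9)*sqrt(53))*i. At the order-2 pole a set g(h) = (h - a)^2*f(h) = [(-4*h/35 - 20/17)/(h - 9/11)] / (h - a')^2.
Order-2 pole: residue = g'(a); g'((-1/9) - ((1/9)*sqrt(53))*i) = (49784724/180642595) + ((43902811359/507425049355)*sqrt(53))*i, so the residue is (49784724/180642595) + ((43902811359/507425049355)*sqrt(53))*i.
The factor h**2 + 2*h/9 + 2/3 splits as (h - a)(h - a') with a = (-1/9) + ((1/9)*sqrt(53))*i, a' = (-1/9) - ((1/9)*sqrt(53))*i. At the order-2 pole a set g(h) = (h - a)^2*f(h) = [(-4*h/35 - 20/17)/(h - 9/11)] / (h - a')^2.
Order-2 pole: residue = g'(a); g'((-1/9) + ((1/9)*sqrt(53))*i) = (49784724/180642595) - ((43902811359/507425049355)*sqrt(53))*i, so the residue is (49784724/180642595) - ((43902811359/507425049355)*sqrt(53))*i.
At the order-1 pole 9/11 set g(h) = (h - (9/11))*f(h) = (-4*h/35 - 20/17)/(h**2 + 2*h/9 + 2/3)**2.
Simple pole: residue = g(a) at a = 9/11, which is -99569448/180642595.
List the singular points by increasing real part (a conjugate pair: the negative imaginary part first).

Radius of convergence at 0: (1/3)*sqrt(6).
At (-1/9) - ((1/9)*sqrt(53))*i: a pole of order 2; residue (49784724/180642595) + ((43902811359/507425049355)*sqrt(53))*i.
At (-1/9) + ((1/9)*sqrt(53))*i: a pole of order 2; residue (49784724/180642595) - ((43902811359/507425049355)*sqrt(53))*i.
At 9/11: a pole of order 1; residue -99569448/180642595.


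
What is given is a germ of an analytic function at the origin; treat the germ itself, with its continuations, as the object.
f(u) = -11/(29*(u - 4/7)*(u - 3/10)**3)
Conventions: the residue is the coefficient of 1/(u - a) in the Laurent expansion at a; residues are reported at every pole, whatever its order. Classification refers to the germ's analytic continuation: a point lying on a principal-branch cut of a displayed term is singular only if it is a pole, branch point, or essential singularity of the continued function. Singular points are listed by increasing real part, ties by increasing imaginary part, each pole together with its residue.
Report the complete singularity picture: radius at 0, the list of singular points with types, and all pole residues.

Denominator factor (u - 4/7): pole of order 1 at 4/7, modulus 4/7.
Denominator factor (u - 3/10)^3: pole of order 3 at 3/10, modulus 3/10.
The radius of convergence is the smallest modulus among the singular points: 3/10.
At the order-3 pole 3/10 set g(u) = (u - (3/10))^3*f(u) = -11/(29*(u - 4/7)).
Order-3 pole: residue = g''(a)/2; g''(3/10) = 7546000/198911, so the residue is 3773000/198911.
At the order-1 pole 4/7 set g(u) = (u - (4/7))*f(u) = -11/(29*(u - 3/10)**3).
Simple pole: residue = g(a) at a = 4/7, which is -3773000/198911.
List the singular points by increasing real part (a conjugate pair: the negative imaginary part first).

Radius of convergence at 0: 3/10.
At 3/10: a pole of order 3; residue 3773000/198911.
At 4/7: a pole of order 1; residue -3773000/198911.


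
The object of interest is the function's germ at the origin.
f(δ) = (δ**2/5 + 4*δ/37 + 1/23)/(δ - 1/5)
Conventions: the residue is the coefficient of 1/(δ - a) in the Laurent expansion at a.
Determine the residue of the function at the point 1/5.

At the order-1 pole 1/5 set g(δ) = (δ - (1/5))*f(δ) = δ**2/5 + 4*δ/37 + 1/23.
Simple pole: residue = g(a) at a = 1/5, which is 7776/106375.

The residue is 7776/106375.


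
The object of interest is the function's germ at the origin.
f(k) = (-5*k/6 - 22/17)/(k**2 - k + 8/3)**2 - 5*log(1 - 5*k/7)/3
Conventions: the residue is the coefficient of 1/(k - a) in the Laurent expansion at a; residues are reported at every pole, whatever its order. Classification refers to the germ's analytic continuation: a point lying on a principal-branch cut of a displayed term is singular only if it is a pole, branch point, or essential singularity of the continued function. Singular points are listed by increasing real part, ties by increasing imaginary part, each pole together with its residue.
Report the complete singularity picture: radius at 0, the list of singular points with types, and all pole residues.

Radius of convergence at 0: 7/5.
At (1/2) - ((1/6)*sqrt(87))*i: a pole of order 2; residue -((349/28594)*sqrt(87))*i.
At (1/2) + ((1/6)*sqrt(87))*i: a pole of order 2; residue ((349/28594)*sqrt(87))*i.
At 7/5: a logarithmic branch point.

Denominator factor (k**2 - k + 8/3)^2: discriminant -29/3, complex-conjugate roots (1/2) + ((1/6)*sqrt(87))*i and (1/2) - ((1/6)*sqrt(87))*i; poles of order 2, moduli (2/3)*sqrt(6) and (2/3)*sqrt(6).
Branch term (-5/3)*log(1 - k/(7/5)): its argument vanishes at k = 7/5, a logarithmic branch point, modulus 7/5.
The radius of convergence is the smallest modulus among the singular points: 7/5.
The branch term is analytic at (1/2) - ((1/6)*sqrt(87))*i and contributes nothing to the residue; only the rational part matters.
The factor k**2 - k + 8/3 splits as (k - a)(k - a') with a = (1/2) - ((1/6)*sqrt(87))*i, a' = (1/2) + ((1/6)*sqrt(87))*i. At the order-2 pole a set g(k) = (k - a)^2*(rational part) = [-5*k/6 - 22/17] / (k - a')^2.
Order-2 pole: residue = g'(a); g'((1/2) - ((1/6)*sqrt(87))*i) = -((349/28594)*sqrt(87))*i, so the residue is -((349/28594)*sqrt(87))*i.
The branch term is analytic at (1/2) + ((1/6)*sqrt(87))*i and contributes nothing to the residue; only the rational part matters.
The factor k**2 - k + 8/3 splits as (k - a)(k - a') with a = (1/2) + ((1/6)*sqrt(87))*i, a' = (1/2) - ((1/6)*sqrt(87))*i. At the order-2 pole a set g(k) = (k - a)^2*(rational part) = [-5*k/6 - 22/17] / (k - a')^2.
Order-2 pole: residue = g'(a); g'((1/2) + ((1/6)*sqrt(87))*i) = ((349/28594)*sqrt(87))*i, so the residue is ((349/28594)*sqrt(87))*i.
List the singular points by increasing real part (a conjugate pair: the negative imaginary part first).


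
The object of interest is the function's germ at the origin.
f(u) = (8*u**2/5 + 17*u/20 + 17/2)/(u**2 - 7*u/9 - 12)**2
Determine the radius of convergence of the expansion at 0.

Denominator factor (u**2 - 7*u/9 - 12)^2: discriminant 3937/81, real irrational roots 7/18 + (1/18)*sqrt(3937) and 7/18 - (1/18)*sqrt(3937); poles of order 2, moduli 7/18 + (1/18)*sqrt(3937) and -7/18 + (1/18)*sqrt(3937).
The radius of convergence is the smallest modulus among the singular points: -7/18 + (1/18)*sqrt(3937).

The radius of convergence is -7/18 + (1/18)*sqrt(3937).


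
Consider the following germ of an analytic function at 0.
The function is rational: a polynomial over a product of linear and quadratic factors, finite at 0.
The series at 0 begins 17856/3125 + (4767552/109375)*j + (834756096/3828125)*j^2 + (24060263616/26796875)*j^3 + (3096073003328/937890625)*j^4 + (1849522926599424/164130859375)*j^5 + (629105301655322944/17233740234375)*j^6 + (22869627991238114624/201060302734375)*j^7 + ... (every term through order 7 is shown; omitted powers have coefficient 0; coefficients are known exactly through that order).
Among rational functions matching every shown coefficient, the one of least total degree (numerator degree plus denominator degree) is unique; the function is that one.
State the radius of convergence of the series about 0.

The radius of convergence is 5/12.

No rational of total degree below 5 reproduces all 8 coefficients; solving the [0/5] Pade equations on them gives f(j) = 31/(25*(j - 5/12)**3*(j**2 + 9*j/7 - 3)), whose expansion matches every shown term.
Denominator factor (j - 5/12)^3: pole of order 3 at 5/12, modulus 5/12.
Denominator factor (j**2 + 9*j/7 - 3): discriminant 669/49, real irrational roots -9/14 + (1/14)*sqrt(669) and -9/14 - (1/14)*sqrt(669); poles of order 1, moduli -9/14 + (1/14)*sqrt(669) and 9/14 + (1/14)*sqrt(669).
The radius of convergence is the smallest modulus among the singular points: 5/12.


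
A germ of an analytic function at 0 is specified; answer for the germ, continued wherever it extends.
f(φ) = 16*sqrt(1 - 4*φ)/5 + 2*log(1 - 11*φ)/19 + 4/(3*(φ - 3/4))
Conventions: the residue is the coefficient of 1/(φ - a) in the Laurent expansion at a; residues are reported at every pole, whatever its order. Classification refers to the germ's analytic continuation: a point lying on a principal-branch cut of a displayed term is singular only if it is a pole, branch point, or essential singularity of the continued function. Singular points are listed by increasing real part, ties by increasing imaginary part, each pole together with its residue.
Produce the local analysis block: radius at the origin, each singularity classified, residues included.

Radius of convergence at 0: 1/11.
At 1/11: a logarithmic branch point.
At 1/4: an algebraic (square-root) branch point.
At 3/4: a pole of order 1; residue 4/3.

Denominator factor (φ - 3/4): pole of order 1 at 3/4, modulus 3/4.
Branch term (2/19)*log(1 - φ/(1/11)): its argument vanishes at φ = 1/11, a logarithmic branch point, modulus 1/11.
Branch term (16/5)*sqrt(1 - φ/(1/4)): its argument vanishes at φ = 1/4, a square-root branch point, modulus 1/4.
The radius of convergence is the smallest modulus among the singular points: 1/11.
The branch terms are analytic at 3/4 and contribute nothing to the residue; only the rational part matters.
At the order-1 pole 3/4 set g(φ) = (φ - (3/4))*(rational part) = 4/3.
Simple pole: residue = g(a) at a = 3/4, which is 4/3.
List the singular points by increasing real part (a conjugate pair: the negative imaginary part first).


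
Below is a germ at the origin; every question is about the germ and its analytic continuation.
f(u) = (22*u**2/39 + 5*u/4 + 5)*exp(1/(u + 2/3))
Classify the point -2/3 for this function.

The point is an essential singularity.

The exponent 1/(u - (-2/3)) has a pole at -2/3, so exp(1/(u - (-2/3))) takes every nonzero value near it: an essential singularity (not a pole of any order).


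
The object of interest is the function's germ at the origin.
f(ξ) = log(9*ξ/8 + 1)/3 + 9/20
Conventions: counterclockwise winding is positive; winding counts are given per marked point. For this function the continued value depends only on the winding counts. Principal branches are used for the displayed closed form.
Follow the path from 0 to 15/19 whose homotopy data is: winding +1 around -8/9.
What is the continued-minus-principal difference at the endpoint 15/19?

The rational part is single-valued and drops out of the difference; each branch term changes only by its own monodromy.
(1/3)*log(1 - ξ/(-8/9)): each positive loop around -8/9 adds 2*pi*i to the log, so winding +1 contributes (1/3)*(1)*2*pi*i = (2/3)*pi*i.
Summing the contributions at ξ = 15/19 gives (2/3)*pi*i.

Continued minus principal equals (2/3)*pi*i.


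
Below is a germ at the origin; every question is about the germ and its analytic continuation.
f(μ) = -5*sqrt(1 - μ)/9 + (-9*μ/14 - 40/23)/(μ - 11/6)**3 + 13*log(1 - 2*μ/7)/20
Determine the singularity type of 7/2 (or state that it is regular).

The term (13/20)*log(1 - μ/(7/2)) has argument 1 - 7/2/(7/2) = 0 at 7/2: a logarithmic (infinitely-sheeted) branch point; the remaining terms are analytic or single-valued there.

The point is a logarithmic branch point.


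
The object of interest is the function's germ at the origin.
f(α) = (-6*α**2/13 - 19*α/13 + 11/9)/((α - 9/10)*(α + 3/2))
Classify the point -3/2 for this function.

The point is a pole of order 1.

The denominator factor α + 3/2 vanishes at -3/2 and appears to the power 1; the numerator there equals 278/117, nonzero, and no other factor vanishes.
Hence a pole whose order is the multiplicity, 1.


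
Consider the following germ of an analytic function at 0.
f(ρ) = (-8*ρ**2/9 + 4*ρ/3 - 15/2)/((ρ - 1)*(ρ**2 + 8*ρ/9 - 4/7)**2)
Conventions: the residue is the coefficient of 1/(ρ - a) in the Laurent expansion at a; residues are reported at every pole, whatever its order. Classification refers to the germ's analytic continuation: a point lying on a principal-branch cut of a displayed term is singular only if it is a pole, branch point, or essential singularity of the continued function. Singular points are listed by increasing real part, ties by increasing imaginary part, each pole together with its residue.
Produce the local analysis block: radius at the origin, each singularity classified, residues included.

Radius of convergence at 0: -4/9 + (2/63)*sqrt(763).
At -4/9 - (2/63)*sqrt(763): a pole of order 2; residue 56007/27556 - (31986423/5238285376)*sqrt(763).
At -4/9 + (2/63)*sqrt(763): a pole of order 2; residue 56007/27556 + (31986423/5238285376)*sqrt(763).
At 1: a pole of order 1; residue -56007/13778.

Denominator factor (ρ**2 + 8*ρ/9 - 4/7)^2: discriminant 1744/567, real irrational roots -4/9 + (2/63)*sqrt(763) and -4/9 - (2/63)*sqrt(763); poles of order 2, moduli -4/9 + (2/63)*sqrt(763) and 4/9 + (2/63)*sqrt(763).
Denominator factor (ρ - 1): pole of order 1 at 1, modulus 1.
The radius of convergence is the smallest modulus among the singular points: -4/9 + (2/63)*sqrt(763).
The factor ρ**2 + 8*ρ/9 - 4/7 splits as (ρ - a)(ρ - a') with a = -4/9 - (2/63)*sqrt(763), a' = -4/9 + (2/63)*sqrt(763). At the order-2 pole a set g(ρ) = (ρ - a)^2*f(ρ) = [(-8*ρ**2/9 + 4*ρ/3 - 15/2)/(ρ - 1)] / (ρ - a')^2.
Order-2 pole: residue = g'(a); g'(-4/9 - (2/63)*sqrt(763)) = 56007/27556 - (31986423/5238285376)*sqrt(763), so the residue is 56007/27556 - (31986423/5238285376)*sqrt(763).
The factor ρ**2 + 8*ρ/9 - 4/7 splits as (ρ - a)(ρ - a') with a = -4/9 + (2/63)*sqrt(763), a' = -4/9 - (2/63)*sqrt(763). At the order-2 pole a set g(ρ) = (ρ - a)^2*f(ρ) = [(-8*ρ**2/9 + 4*ρ/3 - 15/2)/(ρ - 1)] / (ρ - a')^2.
Order-2 pole: residue = g'(a); g'(-4/9 + (2/63)*sqrt(763)) = 56007/27556 + (31986423/5238285376)*sqrt(763), so the residue is 56007/27556 + (31986423/5238285376)*sqrt(763).
At the order-1 pole 1 set g(ρ) = (ρ - (1))*f(ρ) = (-8*ρ**2/9 + 4*ρ/3 - 15/2)/(ρ**2 + 8*ρ/9 - 4/7)**2.
Simple pole: residue = g(a) at a = 1, which is -56007/13778.
List the singular points by increasing real part (a conjugate pair: the negative imaginary part first).
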